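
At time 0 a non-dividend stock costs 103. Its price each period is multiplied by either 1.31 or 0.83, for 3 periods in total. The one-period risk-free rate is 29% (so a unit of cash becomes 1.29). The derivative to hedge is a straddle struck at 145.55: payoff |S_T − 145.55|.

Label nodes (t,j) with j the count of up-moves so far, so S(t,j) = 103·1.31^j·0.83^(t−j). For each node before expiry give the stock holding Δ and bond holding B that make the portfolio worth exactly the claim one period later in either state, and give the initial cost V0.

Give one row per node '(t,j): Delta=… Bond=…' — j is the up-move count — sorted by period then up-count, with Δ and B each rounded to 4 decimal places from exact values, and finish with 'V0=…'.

(0,0): Delta=0.8965 Bond=-56.8863
(1,0): Delta=-0.9580 Bond=85.1556
(1,1): Delta=0.9475 Bond=-80.2764
(2,0): Delta=-1.0000 Bond=112.8295
(2,1): Delta=-0.9569 Bond=109.7213
(2,2): Delta=1.0000 Bond=-112.8295
V0=35.4483

No-arbitrage ⇒ martingale measure with p* = (R−d)/(u−d) = 0.9583.
Terminal payoffs: V(3,0)=86.6559, V(3,1)=52.5967, V(3,2)=1.1594, V(3,3)=86.0034
Node (2,0) S=70.9567: V=(p*·52.5967+(1−p*)·86.6559)/1.29=41.8728; Δ=(52.5967−86.6559)/(92.9533−58.8941)=-1.0000; B=V−Δ·S=112.8295
Node (2,1) S=111.9919: V=(p*·1.1594+(1−p*)·52.5967)/1.29=2.5602; Δ=(1.1594−52.5967)/(146.7094−92.9533)=-0.9569; B=V−Δ·S=109.7213
Node (2,2) S=176.7583: V=(p*·86.0034+(1−p*)·1.1594)/1.29=63.9288; Δ=(86.0034−1.1594)/(231.5534−146.7094)=1.0000; B=V−Δ·S=-112.8295
Node (1,0) S=85.4900: V=(p*·2.5602+(1−p*)·41.8728)/1.29=3.2544; Δ=(2.5602−41.8728)/(111.9919−70.9567)=-0.9580; B=V−Δ·S=85.1556
Node (1,1) S=134.9300: V=(p*·63.9288+(1−p*)·2.5602)/1.29=47.5750; Δ=(63.9288−2.5602)/(176.7583−111.9919)=0.9475; B=V−Δ·S=-80.2764
Node (0,0) S=103.0000: V=(p*·47.5750+(1−p*)·3.2544)/1.29=35.4483; Δ=(47.5750−3.2544)/(134.9300−85.4900)=0.8965; B=V−Δ·S=-56.8863
Self-financing check: at every node Δ·S+B equals the discounted successor values.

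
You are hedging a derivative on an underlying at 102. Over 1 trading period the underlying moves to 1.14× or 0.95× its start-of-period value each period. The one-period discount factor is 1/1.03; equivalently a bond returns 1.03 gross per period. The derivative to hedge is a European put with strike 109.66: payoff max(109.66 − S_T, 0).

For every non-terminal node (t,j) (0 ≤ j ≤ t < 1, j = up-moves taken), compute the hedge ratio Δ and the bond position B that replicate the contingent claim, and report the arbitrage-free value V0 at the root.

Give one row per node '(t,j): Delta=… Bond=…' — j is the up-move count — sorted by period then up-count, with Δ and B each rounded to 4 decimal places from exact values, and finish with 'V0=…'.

(0,0): Delta=-0.6584 Bond=74.3301
V0=7.1722

Since d<R<u, set p* = (R−d)/(u−d) = 0.4211; price each node as the discounted p*-expectation of its children.
Terminal payoffs: V(1,0)=12.7600, V(1,1)=0.0000
  t=0,j=0: stock 102.0000 → up 116.2800 (V=0.0000), down 96.9000 (V=12.7600). Price 7.1722; hedge Δ=-0.6584, bond B=74.3301.
Root portfolio cost Δ·102+B reproduces V0=7.1722.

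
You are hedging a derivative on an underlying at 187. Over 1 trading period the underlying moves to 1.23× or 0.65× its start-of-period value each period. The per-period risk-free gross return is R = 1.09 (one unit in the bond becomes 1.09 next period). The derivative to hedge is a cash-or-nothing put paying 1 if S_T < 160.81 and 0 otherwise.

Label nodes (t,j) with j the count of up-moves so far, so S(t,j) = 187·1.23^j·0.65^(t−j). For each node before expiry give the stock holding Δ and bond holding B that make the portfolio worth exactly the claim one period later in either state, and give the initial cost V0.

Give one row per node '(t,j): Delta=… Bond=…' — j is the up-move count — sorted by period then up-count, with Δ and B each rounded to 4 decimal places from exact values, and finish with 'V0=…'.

Since d<R<u, set p* = (R−d)/(u−d) = 0.7586; price each node as the discounted p*-expectation of its children.
Terminal values V(1,·): V(1,0)=1.0000, V(1,1)=0.0000
(0,0): S=187.0000. Δ = (V_up−V_dn)/(S_up−S_dn) = (0.0000−1.0000)/(230.0100−121.5500) = -0.0092. V = [p*·0.0000 + (1−p*)·1.0000]/1.09 = 0.2214. B = V − Δ·S = 1.9456.
Root portfolio cost Δ·187+B reproduces V0=0.2214.

(0,0): Delta=-0.0092 Bond=1.9456
V0=0.2214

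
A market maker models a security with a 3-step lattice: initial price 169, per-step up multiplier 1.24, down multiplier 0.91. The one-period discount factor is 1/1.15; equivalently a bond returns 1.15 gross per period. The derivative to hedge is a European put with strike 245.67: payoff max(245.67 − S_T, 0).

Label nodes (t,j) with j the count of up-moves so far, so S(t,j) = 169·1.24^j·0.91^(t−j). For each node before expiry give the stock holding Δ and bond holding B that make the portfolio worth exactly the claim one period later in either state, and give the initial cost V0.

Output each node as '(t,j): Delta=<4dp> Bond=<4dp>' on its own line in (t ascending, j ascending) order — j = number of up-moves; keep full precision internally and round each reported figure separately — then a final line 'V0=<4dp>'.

(0,0): Delta=-0.4510 Bond=88.1194
(1,0): Delta=-1.0000 Bond=185.7618
(1,1): Delta=-0.3000 Bond=69.6781
(2,0): Delta=-1.0000 Bond=213.6261
(2,1): Delta=-1.0000 Bond=213.6261
(2,2): Delta=-0.1073 Bond=30.0688
V0=11.8936

No-arbitrage ⇒ martingale measure with p* = (R−d)/(u−d) = 0.7273.
Terminal payoffs: V(3,0)=118.3165, V(3,1)=72.1334, V(3,2)=9.2025, V(3,3)=0.0000
(2,0): S=139.9489. Δ = (V_up−V_dn)/(S_up−S_dn) = (72.1334−118.3165)/(173.5366−127.3535) = -1.0000. V = [p*·72.1334 + (1−p*)·118.3165]/1.15 = 73.6772. B = V − Δ·S = 213.6261.
(2,1): S=190.6996. Δ = (V_up−V_dn)/(S_up−S_dn) = (9.2025−72.1334)/(236.4675−173.5366) = -1.0000. V = [p*·9.2025 + (1−p*)·72.1334]/1.15 = 22.9265. B = V − Δ·S = 213.6261.
(2,2): S=259.8544. Δ = (V_up−V_dn)/(S_up−S_dn) = (0.0000−9.2025)/(322.2195−236.4675) = -0.1073. V = [p*·0.0000 + (1−p*)·9.2025]/1.15 = 2.1824. B = V − Δ·S = 30.0688.
(1,0): S=153.7900. Δ = (V_up−V_dn)/(S_up−S_dn) = (22.9265−73.6772)/(190.6996−139.9489) = -1.0000. V = [p*·22.9265 + (1−p*)·73.6772]/1.15 = 31.9718. B = V − Δ·S = 185.7618.
(1,1): S=209.5600. Δ = (V_up−V_dn)/(S_up−S_dn) = (2.1824−22.9265)/(259.8544−190.6996) = -0.3000. V = [p*·2.1824 + (1−p*)·22.9265]/1.15 = 6.8173. B = V − Δ·S = 69.6781.
(0,0): S=169.0000. Δ = (V_up−V_dn)/(S_up−S_dn) = (6.8173−31.9718)/(209.5600−153.7900) = -0.4510. V = [p*·6.8173 + (1−p*)·31.9718]/1.15 = 11.8936. B = V − Δ·S = 88.1194.
The time-0 hedge costs 11.8936, which is the no-arbitrage price.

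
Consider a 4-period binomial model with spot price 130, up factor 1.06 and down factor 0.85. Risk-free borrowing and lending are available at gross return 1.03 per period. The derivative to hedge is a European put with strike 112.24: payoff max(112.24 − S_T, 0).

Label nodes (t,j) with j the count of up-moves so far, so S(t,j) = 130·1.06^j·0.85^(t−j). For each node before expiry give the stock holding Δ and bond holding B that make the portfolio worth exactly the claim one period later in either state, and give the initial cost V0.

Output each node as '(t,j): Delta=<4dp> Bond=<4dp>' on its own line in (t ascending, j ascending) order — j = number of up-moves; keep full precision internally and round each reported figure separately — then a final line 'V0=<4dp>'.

(0,0): Delta=-0.1092 Bond=14.9935
(1,0): Delta=-0.4220 Bond=50.0092
(1,1): Delta=-0.0674 Bond=9.6823
(2,0): Delta=-1.0000 Bond=105.7970
(2,1): Delta=-0.3448 Bond=42.4615
(2,2): Delta=-0.0303 Bond=4.5579
(3,0): Delta=-1.0000 Bond=108.9709
(3,1): Delta=-1.0000 Bond=108.9709
(3,2): Delta=-0.2572 Bond=32.8628
(3,3): Delta=0.0000 Bond=0.0000
V0=0.7977

Risk-neutral probability p* = (R−d)/(u−d) = (1.03−0.85)/(1.06−0.85) = 0.8571.
Payoff layer (t=4): V(4,0)=44.3792, V(4,1)=27.6136, V(4,2)=6.7059, V(4,3)=0.0000, V(4,4)=0.0000
Node (3,0) S=79.8362: V=(p*·27.6136+(1−p*)·44.3792)/1.03=29.1346; Δ=(27.6136−44.3792)/(84.6264−67.8608)=-1.0000; B=V−Δ·S=108.9709
Node (3,1) S=99.5605: V=(p*·6.7059+(1−p*)·27.6136)/1.03=9.4104; Δ=(6.7059−27.6136)/(105.5341−84.6264)=-1.0000; B=V−Δ·S=108.9709
Node (3,2) S=124.1578: V=(p*·0.0000+(1−p*)·6.7059)/1.03=0.9301; Δ=(0.0000−6.7059)/(131.6073−105.5341)=-0.2572; B=V−Δ·S=32.8628
Node (3,3) S=154.8321: V=(p*·0.0000+(1−p*)·0.0000)/1.03=0.0000; Δ=(0.0000−0.0000)/(164.1220−131.6073)=0.0000; B=V−Δ·S=0.0000
Node (2,0) S=93.9250: V=(p*·9.4104+(1−p*)·29.1346)/1.03=11.8720; Δ=(9.4104−29.1346)/(99.5605−79.8362)=-1.0000; B=V−Δ·S=105.7970
Node (2,1) S=117.1300: V=(p*·0.9301+(1−p*)·9.4104)/1.03=2.0792; Δ=(0.9301−9.4104)/(124.1578−99.5605)=-0.3448; B=V−Δ·S=42.4615
Node (2,2) S=146.0680: V=(p*·0.0000+(1−p*)·0.9301)/1.03=0.1290; Δ=(0.0000−0.9301)/(154.8321−124.1578)=-0.0303; B=V−Δ·S=4.5579
Node (1,0) S=110.5000: V=(p*·2.0792+(1−p*)·11.8720)/1.03=3.3768; Δ=(2.0792−11.8720)/(117.1300−93.9250)=-0.4220; B=V−Δ·S=50.0092
Node (1,1) S=137.8000: V=(p*·0.1290+(1−p*)·2.0792)/1.03=0.3957; Δ=(0.1290−2.0792)/(146.0680−117.1300)=-0.0674; B=V−Δ·S=9.6823
Node (0,0) S=130.0000: V=(p*·0.3957+(1−p*)·3.3768)/1.03=0.7977; Δ=(0.3957−3.3768)/(137.8000−110.5000)=-0.1092; B=V−Δ·S=14.9935
Self-financing check: at every node Δ·S+B equals the discounted successor values.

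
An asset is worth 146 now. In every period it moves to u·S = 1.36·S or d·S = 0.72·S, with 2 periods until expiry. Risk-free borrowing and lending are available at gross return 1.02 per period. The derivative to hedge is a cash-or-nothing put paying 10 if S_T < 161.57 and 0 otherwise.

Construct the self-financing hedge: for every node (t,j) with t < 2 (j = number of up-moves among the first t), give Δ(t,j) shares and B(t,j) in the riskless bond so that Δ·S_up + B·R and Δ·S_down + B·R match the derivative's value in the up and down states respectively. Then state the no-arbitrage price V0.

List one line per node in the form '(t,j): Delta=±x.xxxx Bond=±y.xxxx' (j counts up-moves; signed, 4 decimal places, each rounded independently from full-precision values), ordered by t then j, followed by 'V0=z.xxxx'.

The replicating-portfolio and risk-neutral prices coincide; use p* = (1.02−0.72)/(1.36−0.72) = 0.4688 for the latter.
At expiry t=2: V(2,0)=10.0000, V(2,1)=10.0000, V(2,2)=0.0000
Node (1,0) S=105.1200: V=(p*·10.0000+(1−p*)·10.0000)/1.02=9.8039; Δ=(10.0000−10.0000)/(142.9632−75.6864)=0.0000; B=V−Δ·S=9.8039
Node (1,1) S=198.5600: V=(p*·0.0000+(1−p*)·10.0000)/1.02=5.2083; Δ=(0.0000−10.0000)/(270.0416−142.9632)=-0.0787; B=V−Δ·S=20.8333
Node (0,0) S=146.0000: V=(p*·5.2083+(1−p*)·9.8039)/1.02=7.4997; Δ=(5.2083−9.8039)/(198.5600−105.1200)=-0.0492; B=V−Δ·S=14.6804
Root portfolio cost Δ·146+B reproduces V0=7.4997.

(0,0): Delta=-0.0492 Bond=14.6804
(1,0): Delta=0.0000 Bond=9.8039
(1,1): Delta=-0.0787 Bond=20.8333
V0=7.4997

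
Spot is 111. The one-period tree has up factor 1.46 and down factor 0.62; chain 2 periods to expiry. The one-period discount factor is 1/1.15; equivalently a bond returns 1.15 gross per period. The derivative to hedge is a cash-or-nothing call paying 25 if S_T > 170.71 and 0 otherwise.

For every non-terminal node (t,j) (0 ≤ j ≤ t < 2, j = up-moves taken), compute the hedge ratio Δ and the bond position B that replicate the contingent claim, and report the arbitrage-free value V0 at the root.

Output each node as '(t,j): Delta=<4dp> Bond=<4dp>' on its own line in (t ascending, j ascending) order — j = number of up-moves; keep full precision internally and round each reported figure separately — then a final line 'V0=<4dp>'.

(0,0): Delta=0.1471 Bond=-8.8035
(1,0): Delta=0.0000 Bond=0.0000
(1,1): Delta=0.1836 Bond=-16.0455
V0=7.5255

Since d<R<u, set p* = (R−d)/(u−d) = 0.6310; price each node as the discounted p*-expectation of its children.
Payoff layer (t=2): V(2,0)=0.0000, V(2,1)=0.0000, V(2,2)=25.0000
  t=1,j=0: stock 68.8200 → up 100.4772 (V=0.0000), down 42.6684 (V=0.0000). Price 0.0000; hedge Δ=0.0000, bond B=0.0000.
  t=1,j=1: stock 162.0600 → up 236.6076 (V=25.0000), down 100.4772 (V=0.0000). Price 13.7164; hedge Δ=0.1836, bond B=-16.0455.
  t=0,j=0: stock 111.0000 → up 162.0600 (V=13.7164), down 68.8200 (V=0.0000). Price 7.5255; hedge Δ=0.1471, bond B=-8.8035.
The time-0 hedge costs 7.5255, which is the no-arbitrage price.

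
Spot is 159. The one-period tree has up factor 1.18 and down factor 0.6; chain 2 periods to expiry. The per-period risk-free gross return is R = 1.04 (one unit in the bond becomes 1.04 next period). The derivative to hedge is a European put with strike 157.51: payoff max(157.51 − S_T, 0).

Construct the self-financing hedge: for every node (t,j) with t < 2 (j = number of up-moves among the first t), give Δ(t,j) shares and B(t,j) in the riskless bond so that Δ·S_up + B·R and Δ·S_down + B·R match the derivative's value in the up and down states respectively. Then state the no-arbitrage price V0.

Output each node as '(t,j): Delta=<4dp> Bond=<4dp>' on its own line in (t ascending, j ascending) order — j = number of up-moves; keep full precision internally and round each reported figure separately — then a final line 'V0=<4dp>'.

No-arbitrage ⇒ martingale measure with p* = (R−d)/(u−d) = 0.7586.
Terminal values V(2,·): V(2,0)=100.2700, V(2,1)=44.9380, V(2,2)=0.0000
(1,0): S=95.4000. Δ = (V_up−V_dn)/(S_up−S_dn) = (44.9380−100.2700)/(112.5720−57.2400) = -1.0000. V = [p*·44.9380 + (1−p*)·100.2700]/1.04 = 56.0519. B = V − Δ·S = 151.4519.
(1,1): S=187.6200. Δ = (V_up−V_dn)/(S_up−S_dn) = (0.0000−44.9380)/(221.3916−112.5720) = -0.4130. V = [p*·0.0000 + (1−p*)·44.9380]/1.04 = 10.4299. B = V − Δ·S = 87.9092.
(0,0): S=159.0000. Δ = (V_up−V_dn)/(S_up−S_dn) = (10.4299−56.0519)/(187.6200−95.4000) = -0.4947. V = [p*·10.4299 + (1−p*)·56.0519]/1.04 = 20.6174. B = V − Δ·S = 99.2761.
Root portfolio cost Δ·159+B reproduces V0=20.6174.

(0,0): Delta=-0.4947 Bond=99.2761
(1,0): Delta=-1.0000 Bond=151.4519
(1,1): Delta=-0.4130 Bond=87.9092
V0=20.6174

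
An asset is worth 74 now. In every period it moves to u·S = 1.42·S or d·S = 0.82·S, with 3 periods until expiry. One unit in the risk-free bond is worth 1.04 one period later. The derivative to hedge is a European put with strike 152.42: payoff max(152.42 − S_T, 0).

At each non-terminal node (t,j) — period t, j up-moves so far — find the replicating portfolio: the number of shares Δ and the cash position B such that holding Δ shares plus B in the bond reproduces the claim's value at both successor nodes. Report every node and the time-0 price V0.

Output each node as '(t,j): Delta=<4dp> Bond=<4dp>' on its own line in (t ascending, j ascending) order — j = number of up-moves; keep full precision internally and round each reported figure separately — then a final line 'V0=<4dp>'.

No-arbitrage ⇒ martingale measure with p* = (R−d)/(u−d) = 0.3667.
Terminal payoffs: V(3,0)=111.6188, V(3,1)=81.7642, V(3,2)=30.0648, V(3,3)=0.0000
Node (2,0) S=49.7576: V=(p*·81.7642+(1−p*)·111.6188)/1.04=96.8001; Δ=(81.7642−111.6188)/(70.6558−40.8012)=-1.0000; B=V−Δ·S=146.5577
Node (2,1) S=86.1656: V=(p*·30.0648+(1−p*)·81.7642)/1.04=60.3921; Δ=(30.0648−81.7642)/(122.3552−70.6558)=-1.0000; B=V−Δ·S=146.5577
Node (2,2) S=149.2136: V=(p*·0.0000+(1−p*)·30.0648)/1.04=18.3087; Δ=(0.0000−30.0648)/(211.8833−122.3552)=-0.3358; B=V−Δ·S=68.4168
Node (1,0) S=60.6800: V=(p*·60.3921+(1−p*)·96.8001)/1.04=80.2409; Δ=(60.3921−96.8001)/(86.1656−49.7576)=-1.0000; B=V−Δ·S=140.9209
Node (1,1) S=105.0800: V=(p*·18.3087+(1−p*)·60.3921)/1.04=43.2322; Δ=(18.3087−60.3921)/(149.2136−86.1656)=-0.6675; B=V−Δ·S=113.3712
Node (0,0) S=74.0000: V=(p*·43.2322+(1−p*)·80.2409)/1.04=64.1068; Δ=(43.2322−80.2409)/(105.0800−60.6800)=-0.8335; B=V−Δ·S=125.7878
Root portfolio cost Δ·74+B reproduces V0=64.1068.

(0,0): Delta=-0.8335 Bond=125.7878
(1,0): Delta=-1.0000 Bond=140.9209
(1,1): Delta=-0.6675 Bond=113.3712
(2,0): Delta=-1.0000 Bond=146.5577
(2,1): Delta=-1.0000 Bond=146.5577
(2,2): Delta=-0.3358 Bond=68.4168
V0=64.1068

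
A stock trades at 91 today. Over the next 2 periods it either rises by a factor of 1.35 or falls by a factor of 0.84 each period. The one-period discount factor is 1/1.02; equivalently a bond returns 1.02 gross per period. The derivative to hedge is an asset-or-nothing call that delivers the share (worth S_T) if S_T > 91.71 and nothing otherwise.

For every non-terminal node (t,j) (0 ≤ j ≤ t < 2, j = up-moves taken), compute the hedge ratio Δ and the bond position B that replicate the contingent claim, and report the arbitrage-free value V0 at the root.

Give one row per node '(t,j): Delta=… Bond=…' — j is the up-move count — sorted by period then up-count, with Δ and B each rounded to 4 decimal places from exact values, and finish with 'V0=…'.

No-arbitrage ⇒ martingale measure with p* = (R−d)/(u−d) = 0.3529.
Payoff layer (t=2): V(2,0)=0.0000, V(2,1)=103.1940, V(2,2)=165.8475
Node (1,0) S=76.4400: V=(p*·103.1940+(1−p*)·0.0000)/1.02=35.7073; Δ=(103.1940−0.0000)/(103.1940−64.2096)=2.6471; B=V−Δ·S=-166.6339
Node (1,1) S=122.8500: V=(p*·165.8475+(1−p*)·103.1940)/1.02=122.8500; Δ=(165.8475−103.1940)/(165.8475−103.1940)=1.0000; B=V−Δ·S=0.0000
Node (0,0) S=91.0000: V=(p*·122.8500+(1−p*)·35.7073)/1.02=65.1603; Δ=(122.8500−35.7073)/(122.8500−76.4400)=1.8777; B=V−Δ·S=-105.7078
The time-0 hedge costs 65.1603, which is the no-arbitrage price.

(0,0): Delta=1.8777 Bond=-105.7078
(1,0): Delta=2.6471 Bond=-166.6339
(1,1): Delta=1.0000 Bond=0.0000
V0=65.1603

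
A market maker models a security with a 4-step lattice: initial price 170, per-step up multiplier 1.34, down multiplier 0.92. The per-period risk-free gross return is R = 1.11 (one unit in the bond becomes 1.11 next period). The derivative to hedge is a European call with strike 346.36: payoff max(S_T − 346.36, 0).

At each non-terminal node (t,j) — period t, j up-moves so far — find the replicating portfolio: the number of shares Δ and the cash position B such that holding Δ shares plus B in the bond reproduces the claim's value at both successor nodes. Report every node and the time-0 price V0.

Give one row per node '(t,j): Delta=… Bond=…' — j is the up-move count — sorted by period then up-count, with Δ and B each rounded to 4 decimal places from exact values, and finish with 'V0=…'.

(0,0): Delta=0.2660 Bond=-35.6545
(1,0): Delta=0.0757 Bond=-9.8184
(1,1): Delta=0.4241 Bond=-75.5993
(2,0): Delta=0.0000 Bond=0.0000
(2,1): Delta=0.1387 Bond=-24.0914
(2,2): Delta=0.6614 Bond=-156.3336
(3,0): Delta=0.0000 Bond=0.0000
(3,1): Delta=0.0000 Bond=0.0000
(3,2): Delta=0.2540 Bond=-59.1126
(3,3): Delta=1.0000 Bond=-312.0360
V0=9.5675

The replicating-portfolio and risk-neutral prices coincide; use p* = (1.11−0.92)/(1.34−0.92) = 0.4524 for the latter.
Terminal values V(4,·): V(4,0)=0.0000, V(4,1)=0.0000, V(4,2)=0.0000, V(4,3)=29.9547, V(4,4)=201.7505
Node (3,0) S=132.3770: V=(p*·0.0000+(1−p*)·0.0000)/1.11=0.0000; Δ=(0.0000−0.0000)/(177.3851−121.7868)=0.0000; B=V−Δ·S=0.0000
Node (3,1) S=192.8099: V=(p*·0.0000+(1−p*)·0.0000)/1.11=0.0000; Δ=(0.0000−0.0000)/(258.3653−177.3851)=0.0000; B=V−Δ·S=0.0000
Node (3,2) S=280.8318: V=(p*·29.9547+(1−p*)·0.0000)/1.11=12.2080; Δ=(29.9547−0.0000)/(376.3147−258.3653)=0.2540; B=V−Δ·S=-59.1126
Node (3,3) S=409.0377: V=(p*·201.7505+(1−p*)·29.9547)/1.11=97.0016; Δ=(201.7505−29.9547)/(548.1105−376.3147)=1.0000; B=V−Δ·S=-312.0360
Node (2,0) S=143.8880: V=(p*·0.0000+(1−p*)·0.0000)/1.11=0.0000; Δ=(0.0000−0.0000)/(192.8099−132.3770)=0.0000; B=V−Δ·S=0.0000
Node (2,1) S=209.5760: V=(p*·12.2080+(1−p*)·0.0000)/1.11=4.9754; Δ=(12.2080−0.0000)/(280.8318−192.8099)=0.1387; B=V−Δ·S=-24.0914
Node (2,2) S=305.2520: V=(p*·97.0016+(1−p*)·12.2080)/1.11=45.5559; Δ=(97.0016−12.2080)/(409.0377−280.8318)=0.6614; B=V−Δ·S=-156.3336
Node (1,0) S=156.4000: V=(p*·4.9754+(1−p*)·0.0000)/1.11=2.0277; Δ=(4.9754−0.0000)/(209.5760−143.8880)=0.0757; B=V−Δ·S=-9.8184
Node (1,1) S=227.8000: V=(p*·45.5559+(1−p*)·4.9754)/1.11=21.0209; Δ=(45.5559−4.9754)/(305.2520−209.5760)=0.4241; B=V−Δ·S=-75.5993
Node (0,0) S=170.0000: V=(p*·21.0209+(1−p*)·2.0277)/1.11=9.5675; Δ=(21.0209−2.0277)/(227.8000−156.4000)=0.2660; B=V−Δ·S=-35.6545
Root portfolio cost Δ·170+B reproduces V0=9.5675.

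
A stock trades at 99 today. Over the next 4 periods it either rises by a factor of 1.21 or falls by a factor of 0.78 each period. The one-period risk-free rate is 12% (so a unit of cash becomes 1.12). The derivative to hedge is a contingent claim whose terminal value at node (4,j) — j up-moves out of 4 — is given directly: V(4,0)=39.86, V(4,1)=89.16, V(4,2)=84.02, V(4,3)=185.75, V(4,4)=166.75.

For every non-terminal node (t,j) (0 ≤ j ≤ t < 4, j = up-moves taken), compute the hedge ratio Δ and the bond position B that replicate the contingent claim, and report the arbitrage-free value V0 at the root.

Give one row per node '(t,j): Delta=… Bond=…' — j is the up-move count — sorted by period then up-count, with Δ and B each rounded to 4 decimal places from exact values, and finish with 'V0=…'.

Under the risk-neutral measure, an up-move has probability p* = (R−d)/(u−d) = 0.7907 and values discount at R = 1.12.
Terminal payoffs: V(4,0)=39.8600, V(4,1)=89.1600, V(4,2)=84.0200, V(4,3)=185.7500, V(4,4)=166.7500
(3,0): S=46.9806. Δ = (V_up−V_dn)/(S_up−S_dn) = (89.1600−39.8600)/(56.8466−36.6449) = 2.4404. V = [p*·89.1600 + (1−p*)·39.8600]/1.12 = 70.3941. B = V − Δ·S = -44.2571.
(3,1): S=72.8802. Δ = (V_up−V_dn)/(S_up−S_dn) = (84.0200−89.1600)/(88.1851−56.8466) = -0.1640. V = [p*·84.0200 + (1−p*)·89.1600]/1.12 = 75.9784. B = V − Δ·S = 87.9319.
(3,2): S=113.0578. Δ = (V_up−V_dn)/(S_up−S_dn) = (185.7500−84.0200)/(136.7999−88.1851) = 2.0926. V = [p*·185.7500 + (1−p*)·84.0200]/1.12 = 146.8372. B = V − Δ·S = -89.7442.
(3,3): S=175.3845. Δ = (V_up−V_dn)/(S_up−S_dn) = (166.7500−185.7500)/(212.2153−136.7999) = -0.2519. V = [p*·166.7500 + (1−p*)·185.7500]/1.12 = 152.4346. B = V − Δ·S = 196.6206.
(2,0): S=60.2316. Δ = (V_up−V_dn)/(S_up−S_dn) = (75.9784−70.3941)/(72.8802−46.9806) = 0.2156. V = [p*·75.9784 + (1−p*)·70.3941]/1.12 = 66.7943. B = V − Δ·S = 53.8075.
(2,1): S=93.4362. Δ = (V_up−V_dn)/(S_up−S_dn) = (146.8372−75.9784)/(113.0578−72.8802) = 1.7636. V = [p*·146.8372 + (1−p*)·75.9784]/1.12 = 117.8628. B = V − Δ·S = -46.9252.
(2,2): S=144.9459. Δ = (V_up−V_dn)/(S_up−S_dn) = (152.4346−146.8372)/(175.3845−113.0578) = 0.0898. V = [p*·152.4346 + (1−p*)·146.8372]/1.12 = 135.0563. B = V − Δ·S = 122.0391.
(1,0): S=77.2200. Δ = (V_up−V_dn)/(S_up−S_dn) = (117.8628−66.7943)/(93.4362−60.2316) = 1.5380. V = [p*·117.8628 + (1−p*)·66.7943]/1.12 = 95.6911. B = V − Δ·S = -23.0728.
(1,1): S=119.7900. Δ = (V_up−V_dn)/(S_up−S_dn) = (135.0563−117.8628)/(144.9459−93.4362) = 0.3338. V = [p*·135.0563 + (1−p*)·117.8628]/1.12 = 117.3729. B = V − Δ·S = 77.3880.
(0,0): S=99.0000. Δ = (V_up−V_dn)/(S_up−S_dn) = (117.3729−95.6911)/(119.7900−77.2200) = 0.5093. V = [p*·117.3729 + (1−p*)·95.6911]/1.12 = 100.7454. B = V − Δ·S = 50.3226.
The time-0 hedge costs 100.7454, which is the no-arbitrage price.

(0,0): Delta=0.5093 Bond=50.3226
(1,0): Delta=1.5380 Bond=-23.0728
(1,1): Delta=0.3338 Bond=77.3880
(2,0): Delta=0.2156 Bond=53.8075
(2,1): Delta=1.7636 Bond=-46.9252
(2,2): Delta=0.0898 Bond=122.0391
(3,0): Delta=2.4404 Bond=-44.2571
(3,1): Delta=-0.1640 Bond=87.9319
(3,2): Delta=2.0926 Bond=-89.7442
(3,3): Delta=-0.2519 Bond=196.6206
V0=100.7454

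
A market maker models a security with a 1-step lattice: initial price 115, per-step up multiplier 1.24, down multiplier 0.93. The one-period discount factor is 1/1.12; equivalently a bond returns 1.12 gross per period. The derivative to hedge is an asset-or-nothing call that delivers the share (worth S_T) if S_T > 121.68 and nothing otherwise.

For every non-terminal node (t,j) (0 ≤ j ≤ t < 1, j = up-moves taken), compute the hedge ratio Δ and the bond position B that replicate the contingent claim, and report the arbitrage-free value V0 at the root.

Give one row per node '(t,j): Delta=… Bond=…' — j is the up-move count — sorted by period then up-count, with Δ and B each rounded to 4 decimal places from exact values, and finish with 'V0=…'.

(0,0): Delta=4.0000 Bond=-381.9643
V0=78.0357

No-arbitrage ⇒ martingale measure with p* = (R−d)/(u−d) = 0.6129.
At expiry t=1: V(1,0)=0.0000, V(1,1)=142.6000
Node (0,0) S=115.0000: V=(p*·142.6000+(1−p*)·0.0000)/1.12=78.0357; Δ=(142.6000−0.0000)/(142.6000−106.9500)=4.0000; B=V−Δ·S=-381.9643
Self-financing check: at every node Δ·S+B equals the discounted successor values.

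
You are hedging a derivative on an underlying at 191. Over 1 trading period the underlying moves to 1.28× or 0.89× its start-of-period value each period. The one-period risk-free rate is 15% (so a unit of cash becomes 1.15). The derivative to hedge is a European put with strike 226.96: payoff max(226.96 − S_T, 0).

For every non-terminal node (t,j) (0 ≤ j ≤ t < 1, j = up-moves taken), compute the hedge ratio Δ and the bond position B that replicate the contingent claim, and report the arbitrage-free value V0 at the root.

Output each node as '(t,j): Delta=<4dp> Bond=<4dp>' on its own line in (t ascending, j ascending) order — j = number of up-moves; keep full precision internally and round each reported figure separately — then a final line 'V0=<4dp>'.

Risk-neutral probability p* = (R−d)/(u−d) = (1.15−0.89)/(1.28−0.89) = 0.6667.
Payoff layer (t=1): V(1,0)=56.9700, V(1,1)=0.0000
Node (0,0) S=191.0000: V=(p*·0.0000+(1−p*)·56.9700)/1.15=16.5130; Δ=(0.0000−56.9700)/(244.4800−169.9900)=-0.7648; B=V−Δ·S=162.5900
Each (Δ,B) replicates both successor values, so the strategy is self-financing and V0 is arbitrage-free.

(0,0): Delta=-0.7648 Bond=162.5900
V0=16.5130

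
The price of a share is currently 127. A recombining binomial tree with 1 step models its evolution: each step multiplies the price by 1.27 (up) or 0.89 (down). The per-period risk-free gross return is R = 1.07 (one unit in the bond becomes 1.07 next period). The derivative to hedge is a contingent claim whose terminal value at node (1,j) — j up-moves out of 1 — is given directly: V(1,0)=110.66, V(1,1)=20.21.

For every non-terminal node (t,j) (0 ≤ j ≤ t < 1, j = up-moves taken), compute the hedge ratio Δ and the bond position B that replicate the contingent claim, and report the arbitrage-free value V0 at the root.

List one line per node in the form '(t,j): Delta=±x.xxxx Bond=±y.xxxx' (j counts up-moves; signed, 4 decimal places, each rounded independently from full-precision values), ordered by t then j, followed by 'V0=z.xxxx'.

Risk-neutral probability p* = (R−d)/(u−d) = (1.07−0.89)/(1.27−0.89) = 0.4737.
Terminal payoffs: V(1,0)=110.6600, V(1,1)=20.2100
(0,0): S=127.0000. Δ = (V_up−V_dn)/(S_up−S_dn) = (20.2100−110.6600)/(161.2900−113.0300) = -1.8742. V = [p*·20.2100 + (1−p*)·110.6600]/1.07 = 63.3788. B = V − Δ·S = 301.4051.
Self-financing check: at every node Δ·S+B equals the discounted successor values.

(0,0): Delta=-1.8742 Bond=301.4051
V0=63.3788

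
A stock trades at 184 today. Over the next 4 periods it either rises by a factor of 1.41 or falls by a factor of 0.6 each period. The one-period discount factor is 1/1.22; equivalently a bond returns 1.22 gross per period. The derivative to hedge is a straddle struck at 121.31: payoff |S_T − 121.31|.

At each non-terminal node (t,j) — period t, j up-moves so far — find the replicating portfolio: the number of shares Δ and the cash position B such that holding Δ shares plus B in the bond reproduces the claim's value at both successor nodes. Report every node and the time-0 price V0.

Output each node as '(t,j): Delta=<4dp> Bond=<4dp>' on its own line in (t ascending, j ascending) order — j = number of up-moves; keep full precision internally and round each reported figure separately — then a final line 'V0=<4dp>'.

No-arbitrage ⇒ martingale measure with p* = (R−d)/(u−d) = 0.7654.
Terminal values V(4,·): V(4,0)=97.4636, V(4,1)=65.2710, V(4,2)=10.3817, V(4,3)=188.1656, V(4,4)=605.9577
Node (3,0) S=39.7440: V=(p*·65.2710+(1−p*)·97.4636)/1.22=59.6904; Δ=(65.2710−97.4636)/(56.0390−23.8464)=-1.0000; B=V−Δ·S=99.4344
Node (3,1) S=93.3984: V=(p*·10.3817+(1−p*)·65.2710)/1.22=19.0631; Δ=(10.3817−65.2710)/(131.6917−56.0390)=-0.7255; B=V−Δ·S=86.8276
Node (3,2) S=219.4862: V=(p*·188.1656+(1−p*)·10.3817)/1.22=120.0518; Δ=(188.1656−10.3817)/(309.4756−131.6917)=1.0000; B=V−Δ·S=-99.4344
Node (3,3) S=515.7927: V=(p*·605.9577+(1−p*)·188.1656)/1.22=416.3582; Δ=(605.9577−188.1656)/(727.2677−309.4756)=1.0000; B=V−Δ·S=-99.4344
Node (2,0) S=66.2400: V=(p*·19.0631+(1−p*)·59.6904)/1.22=23.4369; Δ=(19.0631−59.6904)/(93.3984−39.7440)=-0.7572; B=V−Δ·S=73.5940
Node (2,1) S=155.6640: V=(p*·120.0518+(1−p*)·19.0631)/1.22=78.9862; Δ=(120.0518−19.0631)/(219.4862−93.3984)=0.8009; B=V−Δ·S=-45.6913
Node (2,2) S=365.8104: V=(p*·416.3582+(1−p*)·120.0518)/1.22=284.3068; Δ=(416.3582−120.0518)/(515.7927−219.4862)=1.0000; B=V−Δ·S=-81.5036
Node (1,0) S=110.4000: V=(p*·78.9862+(1−p*)·23.4369)/1.22=54.0624; Δ=(78.9862−23.4369)/(155.6640−66.2400)=0.6212; B=V−Δ·S=-14.5170
Node (1,1) S=259.4400: V=(p*·284.3068+(1−p*)·78.9862)/1.22=193.5616; Δ=(284.3068−78.9862)/(365.8104−155.6640)=0.9770; B=V−Δ·S=-59.9207
Node (0,0) S=184.0000: V=(p*·193.5616+(1−p*)·54.0624)/1.22=131.8357; Δ=(193.5616−54.0624)/(259.4400−110.4000)=0.9360; B=V−Δ·S=-40.3856
The time-0 hedge costs 131.8357, which is the no-arbitrage price.

(0,0): Delta=0.9360 Bond=-40.3856
(1,0): Delta=0.6212 Bond=-14.5170
(1,1): Delta=0.9770 Bond=-59.9207
(2,0): Delta=-0.7572 Bond=73.5940
(2,1): Delta=0.8009 Bond=-45.6913
(2,2): Delta=1.0000 Bond=-81.5036
(3,0): Delta=-1.0000 Bond=99.4344
(3,1): Delta=-0.7255 Bond=86.8276
(3,2): Delta=1.0000 Bond=-99.4344
(3,3): Delta=1.0000 Bond=-99.4344
V0=131.8357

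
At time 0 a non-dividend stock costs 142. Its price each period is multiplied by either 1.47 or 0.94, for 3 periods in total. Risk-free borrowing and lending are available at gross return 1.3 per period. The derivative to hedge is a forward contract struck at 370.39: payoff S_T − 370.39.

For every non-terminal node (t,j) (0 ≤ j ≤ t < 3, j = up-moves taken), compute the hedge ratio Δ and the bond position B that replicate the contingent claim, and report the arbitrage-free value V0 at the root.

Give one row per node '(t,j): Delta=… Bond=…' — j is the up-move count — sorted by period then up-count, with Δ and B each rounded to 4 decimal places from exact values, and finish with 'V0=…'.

The replicating-portfolio and risk-neutral prices coincide; use p* = (1.3−0.94)/(1.47−0.94) = 0.6792 for the latter.
Terminal payoffs: V(3,0)=-252.4471, V(3,1)=-185.9473, V(3,2)=-81.9531, V(3,3)=80.6763
  t=2,j=0: stock 125.4712 → up 184.4427 (V=-185.9473), down 117.9429 (V=-252.4471). Price -159.4442; hedge Δ=1.0000, bond B=-284.9154.
  t=2,j=1: stock 196.2156 → up 288.4369 (V=-81.9531), down 184.4427 (V=-185.9473). Price -88.6998; hedge Δ=1.0000, bond B=-284.9154.
  t=2,j=2: stock 306.8478 → up 451.0663 (V=80.6763), down 288.4369 (V=-81.9531). Price 21.9324; hedge Δ=1.0000, bond B=-284.9154.
  t=1,j=0: stock 133.4800 → up 196.2156 (V=-88.6998), down 125.4712 (V=-159.4442). Price -85.6857; hedge Δ=1.0000, bond B=-219.1657.
  t=1,j=1: stock 208.7400 → up 306.8478 (V=21.9324), down 196.2156 (V=-88.6998). Price -10.4257; hedge Δ=1.0000, bond B=-219.1657.
  t=0,j=0: stock 142.0000 → up 208.7400 (V=-10.4257), down 133.4800 (V=-85.6857). Price -26.5890; hedge Δ=1.0000, bond B=-168.5890.
Root portfolio cost Δ·142+B reproduces V0=-26.5890.

(0,0): Delta=1.0000 Bond=-168.5890
(1,0): Delta=1.0000 Bond=-219.1657
(1,1): Delta=1.0000 Bond=-219.1657
(2,0): Delta=1.0000 Bond=-284.9154
(2,1): Delta=1.0000 Bond=-284.9154
(2,2): Delta=1.0000 Bond=-284.9154
V0=-26.5890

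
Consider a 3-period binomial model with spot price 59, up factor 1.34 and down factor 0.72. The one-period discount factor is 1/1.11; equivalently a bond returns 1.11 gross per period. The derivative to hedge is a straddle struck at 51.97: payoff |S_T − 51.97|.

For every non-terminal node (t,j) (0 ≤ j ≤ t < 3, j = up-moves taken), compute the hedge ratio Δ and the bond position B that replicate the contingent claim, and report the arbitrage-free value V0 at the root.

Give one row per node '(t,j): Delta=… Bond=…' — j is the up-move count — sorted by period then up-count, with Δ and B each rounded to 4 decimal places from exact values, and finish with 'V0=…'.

Under the risk-neutral measure, an up-move has probability p* = (R−d)/(u−d) = 0.6290 and values discount at R = 1.11.
Terminal values V(3,·): V(3,0)=29.9484, V(3,1)=10.9853, V(3,2)=24.3071, V(3,3)=89.9901
  t=2,j=0: stock 30.5856 → up 40.9847 (V=10.9853), down 22.0216 (V=29.9484). Price 16.2342; hedge Δ=-1.0000, bond B=46.8198.
  t=2,j=1: stock 56.9232 → up 76.2771 (V=24.3071), down 40.9847 (V=10.9853). Price 17.4461; hedge Δ=0.3775, bond B=-4.0407.
  t=2,j=2: stock 105.9404 → up 141.9601 (V=89.9901), down 76.2771 (V=24.3071). Price 59.1206; hedge Δ=1.0000, bond B=-46.8198.
  t=1,j=0: stock 42.4800 → up 56.9232 (V=17.4461), down 30.5856 (V=16.2342). Price 15.3122; hedge Δ=0.0460, bond B=13.3576.
  t=1,j=1: stock 79.0600 → up 105.9404 (V=59.1206), down 56.9232 (V=17.4461). Price 39.3339; hedge Δ=0.8502, bond B=-27.8830.
  t=0,j=0: stock 59.0000 → up 79.0600 (V=39.3339), down 42.4800 (V=15.3122). Price 27.4078; hedge Δ=0.6567, bond B=-11.3370.
Check: Δ(0,0)·S0 + B(0,0) = 27.4078 = V0.

(0,0): Delta=0.6567 Bond=-11.3370
(1,0): Delta=0.0460 Bond=13.3576
(1,1): Delta=0.8502 Bond=-27.8830
(2,0): Delta=-1.0000 Bond=46.8198
(2,1): Delta=0.3775 Bond=-4.0407
(2,2): Delta=1.0000 Bond=-46.8198
V0=27.4078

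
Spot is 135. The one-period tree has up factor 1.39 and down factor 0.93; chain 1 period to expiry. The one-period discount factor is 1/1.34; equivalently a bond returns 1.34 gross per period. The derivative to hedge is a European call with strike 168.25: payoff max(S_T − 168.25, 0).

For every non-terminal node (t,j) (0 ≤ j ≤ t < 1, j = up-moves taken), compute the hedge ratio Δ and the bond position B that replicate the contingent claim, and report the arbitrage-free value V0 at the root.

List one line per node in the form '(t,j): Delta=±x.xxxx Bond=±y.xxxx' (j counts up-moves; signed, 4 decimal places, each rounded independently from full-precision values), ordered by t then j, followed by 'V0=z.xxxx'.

The replicating-portfolio and risk-neutral prices coincide; use p* = (1.34−0.93)/(1.39−0.93) = 0.8913 for the latter.
Terminal payoffs: V(1,0)=0.0000, V(1,1)=19.4000
(0,0): S=135.0000. Δ = (V_up−V_dn)/(S_up−S_dn) = (19.4000−0.0000)/(187.6500−125.5500) = 0.3124. V = [p*·19.4000 + (1−p*)·0.0000]/1.34 = 12.9040. B = V − Δ·S = -29.2700.
Check: Δ(0,0)·S0 + B(0,0) = 12.9040 = V0.

(0,0): Delta=0.3124 Bond=-29.2700
V0=12.9040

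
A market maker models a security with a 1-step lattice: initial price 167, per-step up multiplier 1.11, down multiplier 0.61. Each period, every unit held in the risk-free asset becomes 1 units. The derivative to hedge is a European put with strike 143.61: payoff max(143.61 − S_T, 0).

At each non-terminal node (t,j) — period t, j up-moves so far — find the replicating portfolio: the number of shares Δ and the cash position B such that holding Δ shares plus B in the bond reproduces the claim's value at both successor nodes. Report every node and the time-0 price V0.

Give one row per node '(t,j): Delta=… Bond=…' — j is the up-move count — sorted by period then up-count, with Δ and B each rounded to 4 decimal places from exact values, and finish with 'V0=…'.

(0,0): Delta=-0.4999 Bond=92.6628
V0=9.1828

Risk-neutral probability p* = (R−d)/(u−d) = (1−0.61)/(1.11−0.61) = 0.7800.
Terminal values V(1,·): V(1,0)=41.7400, V(1,1)=0.0000
(0,0): S=167.0000. Δ = (V_up−V_dn)/(S_up−S_dn) = (0.0000−41.7400)/(185.3700−101.8700) = -0.4999. V = [p*·0.0000 + (1−p*)·41.7400]/1 = 9.1828. B = V − Δ·S = 92.6628.
The time-0 hedge costs 9.1828, which is the no-arbitrage price.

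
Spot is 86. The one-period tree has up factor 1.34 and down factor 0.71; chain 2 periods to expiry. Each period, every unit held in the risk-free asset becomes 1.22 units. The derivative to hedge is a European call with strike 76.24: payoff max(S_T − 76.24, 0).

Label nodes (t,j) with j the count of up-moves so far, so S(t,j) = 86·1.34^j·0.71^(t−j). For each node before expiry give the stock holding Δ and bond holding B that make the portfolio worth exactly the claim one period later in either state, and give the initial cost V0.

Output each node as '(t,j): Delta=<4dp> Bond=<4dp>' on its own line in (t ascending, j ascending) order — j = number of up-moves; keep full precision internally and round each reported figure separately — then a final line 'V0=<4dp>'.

Under the risk-neutral measure, an up-move has probability p* = (R−d)/(u−d) = 0.8095 and values discount at R = 1.22.
Terminal payoffs: V(2,0)=0.0000, V(2,1)=5.5804, V(2,2)=78.1816
Node (1,0) S=61.0600: V=(p*·5.5804+(1−p*)·0.0000)/1.22=3.7028; Δ=(5.5804−0.0000)/(81.8204−43.3526)=0.1451; B=V−Δ·S=-5.1549
Node (1,1) S=115.2400: V=(p*·78.1816+(1−p*)·5.5804)/1.22=52.7482; Δ=(78.1816−5.5804)/(154.4216−81.8204)=1.0000; B=V−Δ·S=-62.4918
Node (0,0) S=86.0000: V=(p*·52.7482+(1−p*)·3.7028)/1.22=35.5789; Δ=(52.7482−3.7028)/(115.2400−61.0600)=0.9052; B=V−Δ·S=-42.2709
Self-financing check: at every node Δ·S+B equals the discounted successor values.

(0,0): Delta=0.9052 Bond=-42.2709
(1,0): Delta=0.1451 Bond=-5.1549
(1,1): Delta=1.0000 Bond=-62.4918
V0=35.5789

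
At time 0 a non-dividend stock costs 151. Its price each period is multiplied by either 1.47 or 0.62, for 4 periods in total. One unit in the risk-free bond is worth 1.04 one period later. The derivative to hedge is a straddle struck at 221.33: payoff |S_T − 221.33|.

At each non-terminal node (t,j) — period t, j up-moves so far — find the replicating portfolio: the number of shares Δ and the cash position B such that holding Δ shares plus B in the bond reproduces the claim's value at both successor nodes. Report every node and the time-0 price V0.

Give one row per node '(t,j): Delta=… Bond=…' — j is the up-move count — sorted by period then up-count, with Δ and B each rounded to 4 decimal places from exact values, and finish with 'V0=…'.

(0,0): Delta=0.0717 Bond=108.4025
(1,0): Delta=-0.5685 Bond=172.6793
(1,1): Delta=0.3482 Bond=51.3707
(2,0): Delta=-1.0000 Bond=204.6320
(2,1): Delta=-0.3822 Bond=153.9446
(2,2): Delta=0.6636 Bond=-49.4869
(3,0): Delta=-1.0000 Bond=212.8173
(3,1): Delta=-1.0000 Bond=212.8173
(3,2): Delta=-0.1154 Bond=106.1323
(3,3): Delta=1.0000 Bond=-212.8173
V0=119.2360

Risk-neutral probability p* = (R−d)/(u−d) = (1.04−0.62)/(1.47−0.62) = 0.4941.
Terminal payoffs: V(4,0)=199.0177, V(4,1)=168.4283, V(4,2)=95.9019, V(4,3)=76.0561, V(4,4)=483.7628
  t=3,j=0: stock 35.9875 → up 52.9017 (V=168.4283), down 22.3123 (V=199.0177). Price 176.8298; hedge Δ=-1.0000, bond B=212.8173.
  t=3,j=1: stock 85.3253 → up 125.4281 (V=95.9019), down 52.9017 (V=168.4283). Price 127.4920; hedge Δ=-1.0000, bond B=212.8173.
  t=3,j=2: stock 202.3035 → up 297.3861 (V=76.0561), down 125.4281 (V=95.9019). Price 82.7843; hedge Δ=-0.1154, bond B=106.1323.
  t=3,j=3: stock 479.6550 → up 705.0928 (V=483.7628), down 297.3861 (V=76.0561). Price 266.8377; hedge Δ=1.0000, bond B=-212.8173.
  t=2,j=0: stock 58.0444 → up 85.3253 (V=127.4920), down 35.9875 (V=176.8298). Price 146.5876; hedge Δ=-1.0000, bond B=204.6320.
  t=2,j=1: stock 137.6214 → up 202.3035 (V=82.7843), down 85.3253 (V=127.4920). Price 101.3473; hedge Δ=-0.3822, bond B=153.9446.
  t=2,j=2: stock 326.2959 → up 479.6550 (V=266.8377), down 202.3035 (V=82.7843). Price 167.0465; hedge Δ=0.6636, bond B=-49.4869.
  t=1,j=0: stock 93.6200 → up 137.6214 (V=101.3473), down 58.0444 (V=146.5876). Price 119.4554; hedge Δ=-0.5685, bond B=172.6793.
  t=1,j=1: stock 221.9700 → up 326.2959 (V=167.0465), down 137.6214 (V=101.3473). Price 128.6639; hedge Δ=0.3482, bond B=51.3707.
  t=0,j=0: stock 151.0000 → up 221.9700 (V=128.6639), down 93.6200 (V=119.4554). Price 119.2360; hedge Δ=0.0717, bond B=108.4025.
Check: Δ(0,0)·S0 + B(0,0) = 119.2360 = V0.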